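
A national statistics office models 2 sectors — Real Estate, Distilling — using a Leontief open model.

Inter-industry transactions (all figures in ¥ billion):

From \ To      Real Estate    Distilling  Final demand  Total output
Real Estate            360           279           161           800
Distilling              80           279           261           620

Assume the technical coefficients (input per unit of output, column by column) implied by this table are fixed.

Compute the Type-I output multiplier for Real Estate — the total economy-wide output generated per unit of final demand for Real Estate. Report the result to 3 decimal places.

m_1 = 2.524

Technical coefficients a_ij = z_ij / X_j:
  a_11 = 360/800 = 0.45, a_21 = 80/800 = 0.10
  a_12 = 279/620 = 0.45, a_22 = 279/620 = 0.45
I − A =
  [   0.55    -0.45]
  [  -0.10     0.55]
det(I−A) = (0.55)(0.55) − (-0.45)(-0.10) = 0.2575
adj(I−A) = [[0.55, 0.45], [0.10, 0.55]]
(I − A)⁻¹ = adj(I−A) / det(I−A) ≈
  [   2.1359     1.7476]
  [   0.3883     2.1359]
The output multiplier for sector j is the column-j sum of the Leontief inverse (I − A)⁻¹ = adj(I−A) / det(I−A).
Column 1 of adj(I−A): (0.55, 0.10); det(I−A) = 0.2575.
m_1 = (0.55 + 0.10) / 0.2575 = 0.65 / 0.2575 ≈ 2.524.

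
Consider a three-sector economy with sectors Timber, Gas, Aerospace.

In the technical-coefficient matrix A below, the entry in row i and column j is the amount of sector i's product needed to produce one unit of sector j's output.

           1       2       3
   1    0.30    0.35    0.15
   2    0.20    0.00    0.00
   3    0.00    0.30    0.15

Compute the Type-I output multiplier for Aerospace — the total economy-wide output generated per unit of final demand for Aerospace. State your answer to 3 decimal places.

I − A =
  [   0.70    -0.35    -0.15]
  [  -0.20     1.00     0.00]
  [   0.00    -0.30     0.85]
Cofactors of I−A, C_ij = (−1)^(i+j)·(minor ij) (rows/columns in the sector order above):
  C_11 = (1.00)(0.85) − (0.00)(-0.30) = 0.8500
  C_12 = −[(-0.20)(0.85) − (0.00)(0.00)] = 0.1700
  C_13 = (-0.20)(-0.30) − (1.00)(0.00) = 0.0600
  C_21 = −[(-0.35)(0.85) − (-0.15)(-0.30)] = 0.3425
  C_22 = (0.70)(0.85) − (-0.15)(0.00) = 0.5950
  C_23 = −[(0.70)(-0.30) − (-0.35)(0.00)] = 0.2100
  C_31 = (-0.35)(0.00) − (-0.15)(1.00) = 0.1500
  C_32 = −[(0.70)(0.00) − (-0.15)(-0.20)] = 0.0300
  C_33 = (0.70)(1.00) − (-0.35)(-0.20) = 0.6300
det(I−A) = Σ_j (I−A)_1j·C_1j = (0.70)(0.8500) + (-0.35)(0.1700) + (-0.15)(0.0600) = 0.5265
adj(I−A) = Cᵀ =
  [ 0.8500   0.3425   0.1500]
  [ 0.1700   0.5950   0.0300]
  [ 0.0600   0.2100   0.6300]
(I − A)⁻¹ = adj(I−A) / det(I−A) ≈
  [   1.6144     0.6505     0.2849]
  [   0.3229     1.1301     0.0570]
  [   0.1140     0.3989     1.1966]
The output multiplier for sector j is the column-j sum of the Leontief inverse (I − A)⁻¹ = adj(I−A) / det(I−A).
Column 3 of adj(I−A): (0.1500, 0.0300, 0.6300); det(I−A) = 0.5265.
m_3 = (0.1500 + 0.0300 + 0.6300) / 0.5265 = 0.81 / 0.5265 ≈ 1.538.

m_3 = 1.538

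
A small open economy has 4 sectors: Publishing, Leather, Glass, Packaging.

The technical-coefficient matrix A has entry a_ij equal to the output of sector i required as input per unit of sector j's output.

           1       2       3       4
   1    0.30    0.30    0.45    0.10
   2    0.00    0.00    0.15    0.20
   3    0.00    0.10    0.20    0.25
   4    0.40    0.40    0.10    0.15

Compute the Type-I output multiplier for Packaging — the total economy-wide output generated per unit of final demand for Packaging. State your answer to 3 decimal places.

I − A =
  [   0.70    -0.30    -0.45    -0.10]
  [   0.00     1.00    -0.15    -0.20]
  [   0.00    -0.10     0.80    -0.25]
  [  -0.40    -0.40    -0.10     0.85]
Compute the cofactors C_ij = (−1)^(i+j)·(3×3 minor ij) of I−A; the adjugate is their transpose:
adj(I−A) = Cᵀ =
  [ 0.56125   0.31275   0.40675   0.25925]
  [ 0.07900   0.38150   0.13325   0.13825]
  [ 0.10800   0.15550   0.47500   0.18900]
  [ 0.31400   0.34500   0.31000   0.54950]
det(I−A) = Σ_j (I−A)_1j·C_1j = (0.70)(0.56125) + (-0.30)(0.07900) + (-0.45)(0.10800) + (-0.10)(0.31400) = 0.289175
(I − A)⁻¹ = adj(I−A) / det(I−A) ≈
  [   1.9409     1.0815     1.4066     0.8965]
  [   0.2732     1.3193     0.4608     0.4781]
  [   0.3735     0.5377     1.6426     0.6536]
  [   1.0858     1.1930     1.0720     1.9002]
The output multiplier for sector j is the column-j sum of the Leontief inverse (I − A)⁻¹ = adj(I−A) / det(I−A).
Column 4 of adj(I−A): (0.25925, 0.13825, 0.18900, 0.54950); det(I−A) = 0.289175.
m_4 = (0.25925 + 0.13825 + 0.18900 + 0.54950) / 0.289175 = 1.136 / 0.289175 ≈ 3.928.

m_4 = 3.928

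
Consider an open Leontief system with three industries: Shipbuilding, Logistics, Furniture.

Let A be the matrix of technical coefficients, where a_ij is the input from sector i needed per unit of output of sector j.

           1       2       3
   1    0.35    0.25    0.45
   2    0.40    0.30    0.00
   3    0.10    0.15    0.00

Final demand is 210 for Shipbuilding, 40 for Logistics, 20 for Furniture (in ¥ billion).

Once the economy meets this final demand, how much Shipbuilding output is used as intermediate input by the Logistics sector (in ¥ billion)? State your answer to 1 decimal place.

I − A =
  [   0.65    -0.25    -0.45]
  [  -0.40     0.70     0.00]
  [  -0.10    -0.15     1.00]
Cofactors of I−A, C_ij = (−1)^(i+j)·(minor ij) (rows/columns in the sector order above):
  C_11 = (0.70)(1.00) − (0.00)(-0.15) = 0.7000
  C_12 = −[(-0.40)(1.00) − (0.00)(-0.10)] = 0.4000
  C_13 = (-0.40)(-0.15) − (0.70)(-0.10) = 0.1300
  C_21 = −[(-0.25)(1.00) − (-0.45)(-0.15)] = 0.3175
  C_22 = (0.65)(1.00) − (-0.45)(-0.10) = 0.6050
  C_23 = −[(0.65)(-0.15) − (-0.25)(-0.10)] = 0.1225
  C_31 = (-0.25)(0.00) − (-0.45)(0.70) = 0.3150
  C_32 = −[(0.65)(0.00) − (-0.45)(-0.40)] = 0.1800
  C_33 = (0.65)(0.70) − (-0.25)(-0.40) = 0.3550
det(I−A) = Σ_j (I−A)_1j·C_1j = (0.65)(0.7000) + (-0.25)(0.4000) + (-0.45)(0.1300) = 0.2965
adj(I−A) = Cᵀ =
  [ 0.7000   0.3175   0.3150]
  [ 0.4000   0.6050   0.1800]
  [ 0.1300   0.1225   0.3550]
(I − A)⁻¹ = adj(I−A) / det(I−A) ≈
  [   2.3609     1.0708     1.0624]
  [   1.3491     2.0405     0.6071]
  [   0.4384     0.4132     1.1973]
First solve x = (I − A)⁻¹ d = adj(I−A)·d / det(I−A); in particular x_2 = (0.4000·210 + 0.6050·40 + 0.1800·20) / 0.2965 = 111.80 / 0.2965 ≈ 377.066.
Intermediate flow from 1 to 2: z_12 = a_12 · x_2 = 0.25 × 111.80 / 0.2965 = 27.95 / 0.2965 ≈ 94.3.

z_12 = 94.3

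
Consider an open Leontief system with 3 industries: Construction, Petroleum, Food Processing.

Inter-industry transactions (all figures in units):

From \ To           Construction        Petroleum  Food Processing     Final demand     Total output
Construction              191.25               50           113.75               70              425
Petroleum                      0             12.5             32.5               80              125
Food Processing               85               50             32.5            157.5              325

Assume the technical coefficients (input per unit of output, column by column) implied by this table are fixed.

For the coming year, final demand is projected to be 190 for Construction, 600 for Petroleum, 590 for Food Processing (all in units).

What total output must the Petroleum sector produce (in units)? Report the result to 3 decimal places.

x_P = 826.241

Technical coefficients a_ij = z_ij / X_j:
  a_CC = 191.25/425 = 0.45, a_PC = 0/425 = 0.00, a_FC = 85/425 = 0.20
  a_CP = 50/125 = 0.40, a_PP = 12.5/125 = 0.10, a_FP = 50/125 = 0.40
  a_CF = 113.75/325 = 0.35, a_PF = 32.5/325 = 0.10, a_FF = 32.5/325 = 0.10
I − A =
  [   0.55    -0.40    -0.35]
  [   0.00     0.90    -0.10]
  [  -0.20    -0.40     0.90]
Cofactors of I−A, C_ij = (−1)^(i+j)·(minor ij) (rows/columns in the sector order above):
  C_11 = (0.90)(0.90) − (-0.10)(-0.40) = 0.7700
  C_12 = −[(0.00)(0.90) − (-0.10)(-0.20)] = 0.0200
  C_13 = (0.00)(-0.40) − (0.90)(-0.20) = 0.1800
  C_21 = −[(-0.40)(0.90) − (-0.35)(-0.40)] = 0.5000
  C_22 = (0.55)(0.90) − (-0.35)(-0.20) = 0.4250
  C_23 = −[(0.55)(-0.40) − (-0.40)(-0.20)] = 0.3000
  C_31 = (-0.40)(-0.10) − (-0.35)(0.90) = 0.3550
  C_32 = −[(0.55)(-0.10) − (-0.35)(0.00)] = 0.0550
  C_33 = (0.55)(0.90) − (-0.40)(0.00) = 0.4950
det(I−A) = Σ_j (I−A)_1j·C_1j = (0.55)(0.7700) + (-0.40)(0.0200) + (-0.35)(0.1800) = 0.3525
adj(I−A) = Cᵀ =
  [ 0.7700   0.5000   0.3550]
  [ 0.0200   0.4250   0.0550]
  [ 0.1800   0.3000   0.4950]
(I − A)⁻¹ = adj(I−A) / det(I−A) ≈
  [   2.1844     1.4184     1.0071]
  [   0.0567     1.2057     0.1560]
  [   0.5106     0.8511     1.4043]
x = (I − A)⁻¹ d = adj(I−A)·d / det(I−A), with det(I−A) = 0.3525:
  x_C = (0.7700·190 + 0.5000·600 + 0.3550·590) / 0.3525 = 655.75 / 0.3525 ≈ 1860.284
  x_P = (0.0200·190 + 0.4250·600 + 0.0550·590) / 0.3525 = 291.25 / 0.3525 ≈ 826.241
  x_F = (0.1800·190 + 0.3000·600 + 0.4950·590) / 0.3525 = 506.25 / 0.3525 ≈ 1436.170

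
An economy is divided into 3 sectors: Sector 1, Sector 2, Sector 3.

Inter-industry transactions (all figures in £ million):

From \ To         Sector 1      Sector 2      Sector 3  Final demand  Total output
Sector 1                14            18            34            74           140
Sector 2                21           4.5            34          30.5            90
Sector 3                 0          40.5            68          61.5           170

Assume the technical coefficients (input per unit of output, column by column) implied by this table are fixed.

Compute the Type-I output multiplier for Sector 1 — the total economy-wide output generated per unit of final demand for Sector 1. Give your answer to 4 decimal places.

Technical coefficients a_ij = z_ij / X_j:
  a_11 = 14/140 = 0.10, a_21 = 21/140 = 0.15, a_31 = 0/140 = 0.00
  a_12 = 18/90 = 0.20, a_22 = 4.5/90 = 0.05, a_32 = 40.5/90 = 0.45
  a_13 = 34/170 = 0.20, a_23 = 34/170 = 0.20, a_33 = 68/170 = 0.40
I − A =
  [   0.90    -0.20    -0.20]
  [  -0.15     0.95    -0.20]
  [   0.00    -0.45     0.60]
Cofactors of I−A, C_ij = (−1)^(i+j)·(minor ij) (rows/columns in the sector order above):
  C_11 = (0.95)(0.60) − (-0.20)(-0.45) = 0.4800
  C_12 = −[(-0.15)(0.60) − (-0.20)(0.00)] = 0.0900
  C_13 = (-0.15)(-0.45) − (0.95)(0.00) = 0.0675
  C_21 = −[(-0.20)(0.60) − (-0.20)(-0.45)] = 0.2100
  C_22 = (0.90)(0.60) − (-0.20)(0.00) = 0.5400
  C_23 = −[(0.90)(-0.45) − (-0.20)(0.00)] = 0.4050
  C_31 = (-0.20)(-0.20) − (-0.20)(0.95) = 0.2300
  C_32 = −[(0.90)(-0.20) − (-0.20)(-0.15)] = 0.2100
  C_33 = (0.90)(0.95) − (-0.20)(-0.15) = 0.8250
det(I−A) = Σ_j (I−A)_1j·C_1j = (0.90)(0.4800) + (-0.20)(0.0900) + (-0.20)(0.0675) = 0.4005
adj(I−A) = Cᵀ =
  [ 0.4800   0.2100   0.2300]
  [ 0.0900   0.5400   0.2100]
  [ 0.0675   0.4050   0.8250]
(I − A)⁻¹ = adj(I−A) / det(I−A) ≈
  [   1.19850     0.52434     0.57428]
  [   0.22472     1.34831     0.52434]
  [   0.16854     1.01124     2.05993]
The output multiplier for sector j is the column-j sum of the Leontief inverse (I − A)⁻¹ = adj(I−A) / det(I−A).
Column 1 of adj(I−A): (0.4800, 0.0900, 0.0675); det(I−A) = 0.4005.
m_1 = (0.4800 + 0.0900 + 0.0675) / 0.4005 = 0.6375 / 0.4005 ≈ 1.5918.

m_1 = 1.5918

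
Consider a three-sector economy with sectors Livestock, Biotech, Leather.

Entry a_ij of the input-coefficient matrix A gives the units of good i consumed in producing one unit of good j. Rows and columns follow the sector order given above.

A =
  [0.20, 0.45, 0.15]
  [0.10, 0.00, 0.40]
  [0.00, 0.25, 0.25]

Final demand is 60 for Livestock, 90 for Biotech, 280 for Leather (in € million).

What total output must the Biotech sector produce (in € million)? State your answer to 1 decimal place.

x_2 = 315.6

I − A =
  [   0.80    -0.45    -0.15]
  [  -0.10     1.00    -0.40]
  [   0.00    -0.25     0.75]
Cofactors of I−A, C_ij = (−1)^(i+j)·(minor ij) (rows/columns in the sector order above):
  C_11 = (1.00)(0.75) − (-0.40)(-0.25) = 0.6500
  C_12 = −[(-0.10)(0.75) − (-0.40)(0.00)] = 0.0750
  C_13 = (-0.10)(-0.25) − (1.00)(0.00) = 0.0250
  C_21 = −[(-0.45)(0.75) − (-0.15)(-0.25)] = 0.3750
  C_22 = (0.80)(0.75) − (-0.15)(0.00) = 0.6000
  C_23 = −[(0.80)(-0.25) − (-0.45)(0.00)] = 0.2000
  C_31 = (-0.45)(-0.40) − (-0.15)(1.00) = 0.3300
  C_32 = −[(0.80)(-0.40) − (-0.15)(-0.10)] = 0.3350
  C_33 = (0.80)(1.00) − (-0.45)(-0.10) = 0.7550
det(I−A) = Σ_j (I−A)_1j·C_1j = (0.80)(0.6500) + (-0.45)(0.0750) + (-0.15)(0.0250) = 0.4825
adj(I−A) = Cᵀ =
  [ 0.6500   0.3750   0.3300]
  [ 0.0750   0.6000   0.3350]
  [ 0.0250   0.2000   0.7550]
(I − A)⁻¹ = adj(I−A) / det(I−A) ≈
  [   1.3472     0.7772     0.6839]
  [   0.1554     1.2435     0.6943]
  [   0.0518     0.4145     1.5648]
x = (I − A)⁻¹ d = adj(I−A)·d / det(I−A), with det(I−A) = 0.4825:
  x_1 = (0.6500·60 + 0.3750·90 + 0.3300·280) / 0.4825 = 165.15 / 0.4825 ≈ 342.3
  x_2 = (0.0750·60 + 0.6000·90 + 0.3350·280) / 0.4825 = 152.30 / 0.4825 ≈ 315.6
  x_3 = (0.0250·60 + 0.2000·90 + 0.7550·280) / 0.4825 = 230.90 / 0.4825 ≈ 478.5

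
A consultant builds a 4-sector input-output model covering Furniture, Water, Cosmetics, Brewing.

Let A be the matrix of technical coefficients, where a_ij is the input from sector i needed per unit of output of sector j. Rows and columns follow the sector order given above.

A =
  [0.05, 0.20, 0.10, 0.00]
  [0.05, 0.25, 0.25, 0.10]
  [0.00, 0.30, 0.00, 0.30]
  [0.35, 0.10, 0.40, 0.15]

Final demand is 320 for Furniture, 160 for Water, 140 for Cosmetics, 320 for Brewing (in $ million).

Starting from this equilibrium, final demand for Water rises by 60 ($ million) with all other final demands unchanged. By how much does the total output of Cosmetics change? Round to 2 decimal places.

I − A =
  [   0.95    -0.20    -0.10     0.00]
  [  -0.05     0.75    -0.25    -0.10]
  [   0.00    -0.30     1.00    -0.30]
  [  -0.35    -0.10    -0.40     0.85]
Compute the cofactors C_ij = (−1)^(i+j)·(3×3 minor ij) of I−A; the adjugate is their transpose:
adj(I−A) = Cᵀ =
  [ 0.454250   0.174500   0.113250   0.060500]
  [ 0.097750   0.683000   0.247625   0.167750]
  [ 0.103500   0.291750   0.580625   0.239250]
  [ 0.247250   0.289500   0.349000   0.629750]
det(I−A) = Σ_j (I−A)_1j·C_1j = (0.95)(0.454250) + (-0.20)(0.097750) + (-0.10)(0.103500) + (0.00)(0.247250) = 0.4016375
(I − A)⁻¹ = adj(I−A) / det(I−A) ≈
  [   1.1310     0.4345     0.2820     0.1506]
  [   0.2434     1.7005     0.6165     0.4177]
  [   0.2577     0.7264     1.4456     0.5957]
  [   0.6156     0.7208     0.8689     1.5680]
Δx = (I − A)⁻¹ Δd with Δd having +60 in the Water component and 0 elsewhere.
So Δx_C = L_CW · (+60), where L_CW = adj(I−A)_CW / det(I−A) = 0.291750 / 0.4016375.
Δx_C = 0.291750 × (+60) / 0.4016375 = 17.505 / 0.4016375 ≈ 43.58.

Δx_C = 43.58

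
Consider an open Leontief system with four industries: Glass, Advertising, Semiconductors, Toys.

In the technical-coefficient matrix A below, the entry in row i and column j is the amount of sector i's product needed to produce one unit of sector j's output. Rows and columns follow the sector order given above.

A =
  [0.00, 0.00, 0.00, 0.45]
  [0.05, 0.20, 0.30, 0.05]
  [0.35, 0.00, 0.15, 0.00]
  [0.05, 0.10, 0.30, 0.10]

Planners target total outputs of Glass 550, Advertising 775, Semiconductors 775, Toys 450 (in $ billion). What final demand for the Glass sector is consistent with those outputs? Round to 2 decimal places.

I − A =
  [   1.00     0.00     0.00    -0.45]
  [  -0.05     0.80    -0.30    -0.05]
  [  -0.35     0.00     0.85     0.00]
  [  -0.05    -0.10    -0.30     0.90]
d = (I − A) x:
  d_1 = (+1.00)·550 + (+0.00)·775 + (+0.00)·775 + (-0.45)·450 = 347.50
  d_2 = (-0.05)·550 + (+0.80)·775 + (-0.30)·775 + (-0.05)·450 = 337.50
  d_3 = (-0.35)·550 + (+0.00)·775 + (+0.85)·775 + (+0.00)·450 = 466.25
  d_4 = (-0.05)·550 + (-0.10)·775 + (-0.30)·775 + (+0.90)·450 = 67.50

d_1 = 347.50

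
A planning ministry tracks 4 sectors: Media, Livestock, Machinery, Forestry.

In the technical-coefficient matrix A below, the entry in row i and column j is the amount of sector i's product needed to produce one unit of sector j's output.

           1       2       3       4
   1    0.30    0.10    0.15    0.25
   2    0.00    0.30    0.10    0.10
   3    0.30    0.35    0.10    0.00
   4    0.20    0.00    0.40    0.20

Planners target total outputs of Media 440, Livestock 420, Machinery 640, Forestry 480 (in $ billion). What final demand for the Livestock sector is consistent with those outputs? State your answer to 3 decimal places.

I − A =
  [   0.70    -0.10    -0.15    -0.25]
  [   0.00     0.70    -0.10    -0.10]
  [  -0.30    -0.35     0.90     0.00]
  [  -0.20     0.00    -0.40     0.80]
d = (I − A) x:
  d_1 = (+0.70)·440 + (-0.10)·420 + (-0.15)·640 + (-0.25)·480 = 50.000
  d_2 = (+0.00)·440 + (+0.70)·420 + (-0.10)·640 + (-0.10)·480 = 182.000
  d_3 = (-0.30)·440 + (-0.35)·420 + (+0.90)·640 + (+0.00)·480 = 297.000
  d_4 = (-0.20)·440 + (+0.00)·420 + (-0.40)·640 + (+0.80)·480 = 40.000

d_2 = 182.000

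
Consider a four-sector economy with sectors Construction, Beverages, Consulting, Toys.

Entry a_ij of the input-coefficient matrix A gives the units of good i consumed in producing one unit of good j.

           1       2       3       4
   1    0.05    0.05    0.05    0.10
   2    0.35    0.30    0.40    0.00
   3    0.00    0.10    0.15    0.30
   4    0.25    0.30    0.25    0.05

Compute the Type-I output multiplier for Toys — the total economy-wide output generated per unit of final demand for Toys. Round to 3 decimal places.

I − A =
  [   0.95    -0.05    -0.05    -0.10]
  [  -0.35     0.70    -0.40     0.00]
  [   0.00    -0.10     0.85    -0.30]
  [  -0.25    -0.30    -0.25     0.95]
Compute the cofactors C_ij = (−1)^(i+j)·(3×3 minor ij) of I−A; the adjugate is their transpose:
adj(I−A) = Cᵀ =
  [ 0.438750   0.073875   0.081750   0.072000]
  [ 0.286375   0.670875   0.376375   0.149000]
  [ 0.117250   0.177000   0.587125   0.197750]
  [ 0.236750   0.277875   0.294875   0.510625]
det(I−A) = Σ_j (I−A)_1j·C_1j = (0.95)(0.438750) + (-0.05)(0.286375) + (-0.05)(0.117250) + (-0.10)(0.236750) = 0.37295625
(I − A)⁻¹ = adj(I−A) / det(I−A) ≈
  [   1.1764     0.1981     0.2192     0.1931]
  [   0.7679     1.7988     1.0092     0.3995]
  [   0.3144     0.4746     1.5742     0.5302]
  [   0.6348     0.7451     0.7906     1.3691]
The output multiplier for sector j is the column-j sum of the Leontief inverse (I − A)⁻¹ = adj(I−A) / det(I−A).
Column 4 of adj(I−A): (0.072000, 0.149000, 0.197750, 0.510625); det(I−A) = 0.37295625.
m_4 = (0.072000 + 0.149000 + 0.197750 + 0.510625) / 0.37295625 = 0.929375 / 0.37295625 ≈ 2.492.

m_4 = 2.492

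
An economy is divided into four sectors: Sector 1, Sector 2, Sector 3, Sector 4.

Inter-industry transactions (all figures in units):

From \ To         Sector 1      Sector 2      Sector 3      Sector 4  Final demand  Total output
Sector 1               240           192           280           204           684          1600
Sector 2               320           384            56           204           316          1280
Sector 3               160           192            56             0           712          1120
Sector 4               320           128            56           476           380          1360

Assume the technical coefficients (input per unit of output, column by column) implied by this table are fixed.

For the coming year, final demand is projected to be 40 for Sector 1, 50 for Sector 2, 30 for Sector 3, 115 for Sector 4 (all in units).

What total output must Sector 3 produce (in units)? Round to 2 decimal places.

x_3 = 73.90

Technical coefficients a_ij = z_ij / X_j:
  a_11 = 240/1600 = 0.15, a_21 = 320/1600 = 0.20, a_31 = 160/1600 = 0.10, a_41 = 320/1600 = 0.20
  a_12 = 192/1280 = 0.15, a_22 = 384/1280 = 0.30, a_32 = 192/1280 = 0.15, a_42 = 128/1280 = 0.10
  a_13 = 280/1120 = 0.25, a_23 = 56/1120 = 0.05, a_33 = 56/1120 = 0.05, a_43 = 56/1120 = 0.05
  a_14 = 204/1360 = 0.15, a_24 = 204/1360 = 0.15, a_34 = 0/1360 = 0.00, a_44 = 476/1360 = 0.35
I − A =
  [   0.85    -0.15    -0.25    -0.15]
  [  -0.20     0.70    -0.05    -0.15]
  [  -0.10    -0.15     0.95     0.00]
  [  -0.20    -0.10    -0.05     0.65]
Compute the cofactors C_ij = (−1)^(i+j)·(3×3 minor ij) of I−A; the adjugate is their transpose:
adj(I−A) = Cᵀ =
  [ 0.412000   0.132375   0.122000   0.125625]
  [ 0.156000   0.479375   0.074000   0.146625]
  [ 0.068000   0.089625   0.326000   0.036375]
  [ 0.156000   0.121375   0.074000   0.504625]
det(I−A) = Σ_j (I−A)_1j·C_1j = (0.85)(0.412000) + (-0.15)(0.156000) + (-0.25)(0.068000) + (-0.15)(0.156000) = 0.2864
(I − A)⁻¹ = adj(I−A) / det(I−A) ≈
  [   1.4385     0.4622     0.4260     0.4386]
  [   0.5447     1.6738     0.2584     0.5120]
  [   0.2374     0.3129     1.1383     0.1270]
  [   0.5447     0.4238     0.2584     1.7620]
x = (I − A)⁻¹ d = adj(I−A)·d / det(I−A), with det(I−A) = 0.2864:
  x_1 = (0.412000·40 + 0.132375·50 + 0.122000·30 + 0.125625·115) / 0.2864 = 41.205625 / 0.2864 ≈ 143.87
  x_2 = (0.156000·40 + 0.479375·50 + 0.074000·30 + 0.146625·115) / 0.2864 = 49.290625 / 0.2864 ≈ 172.10
  x_3 = (0.068000·40 + 0.089625·50 + 0.326000·30 + 0.036375·115) / 0.2864 = 21.164375 / 0.2864 ≈ 73.90
  x_4 = (0.156000·40 + 0.121375·50 + 0.074000·30 + 0.504625·115) / 0.2864 = 72.560625 / 0.2864 ≈ 253.35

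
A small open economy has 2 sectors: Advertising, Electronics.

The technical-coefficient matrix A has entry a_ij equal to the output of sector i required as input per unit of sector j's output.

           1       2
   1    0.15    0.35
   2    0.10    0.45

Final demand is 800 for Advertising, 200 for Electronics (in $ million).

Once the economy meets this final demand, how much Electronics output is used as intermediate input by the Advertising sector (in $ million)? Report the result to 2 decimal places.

z_21 = 117.92

I − A =
  [   0.85    -0.35]
  [  -0.10     0.55]
det(I−A) = (0.85)(0.55) − (-0.35)(-0.10) = 0.4325
adj(I−A) = [[0.55, 0.35], [0.10, 0.85]]
(I − A)⁻¹ = adj(I−A) / det(I−A) ≈
  [   1.2717     0.8092]
  [   0.2312     1.9653]
First solve x = (I − A)⁻¹ d = adj(I−A)·d / det(I−A); in particular x_1 = (0.55·800 + 0.35·200) / 0.4325 = 510.00 / 0.4325 ≈ 1179.1908.
Intermediate flow from 2 to 1: z_21 = a_21 · x_1 = 0.10 × 510.00 / 0.4325 = 51.00 / 0.4325 ≈ 117.92.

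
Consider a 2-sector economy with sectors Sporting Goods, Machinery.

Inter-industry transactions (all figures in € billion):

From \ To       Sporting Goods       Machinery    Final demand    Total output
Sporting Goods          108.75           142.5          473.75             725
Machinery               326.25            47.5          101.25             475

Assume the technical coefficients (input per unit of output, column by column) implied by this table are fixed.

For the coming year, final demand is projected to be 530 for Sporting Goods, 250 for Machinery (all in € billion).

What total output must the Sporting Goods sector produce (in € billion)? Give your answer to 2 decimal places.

x_S = 876.19

Technical coefficients a_ij = z_ij / X_j:
  a_SS = 108.75/725 = 0.15, a_MS = 326.25/725 = 0.45
  a_SM = 142.5/475 = 0.30, a_MM = 47.5/475 = 0.10
I − A =
  [   0.85    -0.30]
  [  -0.45     0.90]
det(I−A) = (0.85)(0.90) − (-0.30)(-0.45) = 0.6300
adj(I−A) = [[0.90, 0.30], [0.45, 0.85]]
(I − A)⁻¹ = adj(I−A) / det(I−A) ≈
  [   1.4286     0.4762]
  [   0.7143     1.3492]
x = (I − A)⁻¹ d = adj(I−A)·d / det(I−A), with det(I−A) = 0.6300:
  x_S = (0.90·530 + 0.30·250) / 0.6300 = 552.00 / 0.6300 ≈ 876.19
  x_M = (0.45·530 + 0.85·250) / 0.6300 = 451.00 / 0.6300 ≈ 715.87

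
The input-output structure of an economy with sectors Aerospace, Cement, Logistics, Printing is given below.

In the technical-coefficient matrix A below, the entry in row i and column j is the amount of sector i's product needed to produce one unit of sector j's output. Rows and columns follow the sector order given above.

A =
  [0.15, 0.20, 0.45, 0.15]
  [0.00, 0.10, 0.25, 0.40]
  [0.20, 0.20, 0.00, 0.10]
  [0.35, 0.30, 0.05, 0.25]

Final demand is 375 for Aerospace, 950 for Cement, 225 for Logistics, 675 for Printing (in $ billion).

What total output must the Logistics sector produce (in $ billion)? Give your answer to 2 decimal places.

I − A =
  [   0.85    -0.20    -0.45    -0.15]
  [   0.00     0.90    -0.25    -0.40]
  [  -0.20    -0.20     1.00    -0.10]
  [  -0.35    -0.30    -0.05     0.75]
Compute the cofactors C_ij = (−1)^(i+j)·(3×3 minor ij) of I−A; the adjugate is their transpose:
adj(I−A) = Cᵀ =
  [ 0.50150   0.27650   0.30925   0.28900]
  [ 0.19025   0.49600   0.22625   0.33275]
  [ 0.17050   0.18850   0.39650   0.18750]
  [ 0.32150   0.34000   0.26125   0.63150]
det(I−A) = Σ_j (I−A)_1j·C_1j = (0.85)(0.50150) + (-0.20)(0.19025) + (-0.45)(0.17050) + (-0.15)(0.32150) = 0.263275
(I − A)⁻¹ = adj(I−A) / det(I−A) ≈
  [   1.9049     1.0502     1.1746     1.0977]
  [   0.7226     1.8840     0.8594     1.2639]
  [   0.6476     0.7160     1.5060     0.7122]
  [   1.2212     1.2914     0.9923     2.3986]
x = (I − A)⁻¹ d = adj(I−A)·d / det(I−A), with det(I−A) = 0.263275:
  x_A = (0.50150·375 + 0.27650·950 + 0.30925·225 + 0.28900·675) / 0.263275 = 715.39375 / 0.263275 ≈ 2717.29
  x_C = (0.19025·375 + 0.49600·950 + 0.22625·225 + 0.33275·675) / 0.263275 = 818.05625 / 0.263275 ≈ 3107.23
  x_L = (0.17050·375 + 0.18850·950 + 0.39650·225 + 0.18750·675) / 0.263275 = 458.7875 / 0.263275 ≈ 1742.62
  x_P = (0.32150·375 + 0.34000·950 + 0.26125·225 + 0.63150·675) / 0.263275 = 928.60625 / 0.263275 ≈ 3527.13

x_L = 1742.62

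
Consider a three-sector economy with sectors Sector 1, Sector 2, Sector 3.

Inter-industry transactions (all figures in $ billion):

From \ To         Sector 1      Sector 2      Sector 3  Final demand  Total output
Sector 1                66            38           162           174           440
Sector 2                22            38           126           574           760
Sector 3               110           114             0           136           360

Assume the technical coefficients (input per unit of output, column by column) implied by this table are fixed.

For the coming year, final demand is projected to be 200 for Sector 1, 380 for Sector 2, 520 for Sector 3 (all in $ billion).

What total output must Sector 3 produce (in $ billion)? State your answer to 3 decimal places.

x_3 = 806.504

Technical coefficients a_ij = z_ij / X_j:
  a_11 = 66/440 = 0.15, a_21 = 22/440 = 0.05, a_31 = 110/440 = 0.25
  a_12 = 38/760 = 0.05, a_22 = 38/760 = 0.05, a_32 = 114/760 = 0.15
  a_13 = 162/360 = 0.45, a_23 = 126/360 = 0.35, a_33 = 0/360 = 0.00
I − A =
  [   0.85    -0.05    -0.45]
  [  -0.05     0.95    -0.35]
  [  -0.25    -0.15     1.00]
Cofactors of I−A, C_ij = (−1)^(i+j)·(minor ij) (rows/columns in the sector order above):
  C_11 = (0.95)(1.00) − (-0.35)(-0.15) = 0.8975
  C_12 = −[(-0.05)(1.00) − (-0.35)(-0.25)] = 0.1375
  C_13 = (-0.05)(-0.15) − (0.95)(-0.25) = 0.2450
  C_21 = −[(-0.05)(1.00) − (-0.45)(-0.15)] = 0.1175
  C_22 = (0.85)(1.00) − (-0.45)(-0.25) = 0.7375
  C_23 = −[(0.85)(-0.15) − (-0.05)(-0.25)] = 0.1400
  C_31 = (-0.05)(-0.35) − (-0.45)(0.95) = 0.4450
  C_32 = −[(0.85)(-0.35) − (-0.45)(-0.05)] = 0.3200
  C_33 = (0.85)(0.95) − (-0.05)(-0.05) = 0.8050
det(I−A) = Σ_j (I−A)_1j·C_1j = (0.85)(0.8975) + (-0.05)(0.1375) + (-0.45)(0.2450) = 0.64575
adj(I−A) = Cᵀ =
  [ 0.8975   0.1175   0.4450]
  [ 0.1375   0.7375   0.3200]
  [ 0.2450   0.1400   0.8050]
(I − A)⁻¹ = adj(I−A) / det(I−A) ≈
  [   1.3899     0.1820     0.6891]
  [   0.2129     1.1421     0.4955]
  [   0.3794     0.2168     1.2466]
x = (I − A)⁻¹ d = adj(I−A)·d / det(I−A), with det(I−A) = 0.64575:
  x_1 = (0.8975·200 + 0.1175·380 + 0.4450·520) / 0.64575 = 455.55 / 0.64575 ≈ 705.459
  x_2 = (0.1375·200 + 0.7375·380 + 0.3200·520) / 0.64575 = 474.15 / 0.64575 ≈ 734.262
  x_3 = (0.2450·200 + 0.1400·380 + 0.8050·520) / 0.64575 = 520.80 / 0.64575 ≈ 806.504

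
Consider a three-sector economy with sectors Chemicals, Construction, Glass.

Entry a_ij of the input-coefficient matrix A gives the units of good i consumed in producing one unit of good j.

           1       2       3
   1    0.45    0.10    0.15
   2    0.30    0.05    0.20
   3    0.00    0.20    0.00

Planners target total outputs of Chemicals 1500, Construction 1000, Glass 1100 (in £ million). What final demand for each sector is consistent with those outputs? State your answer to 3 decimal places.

I − A =
  [   0.55    -0.10    -0.15]
  [  -0.30     0.95    -0.20]
  [   0.00    -0.20     1.00]
d = (I − A) x:
  d_1 = (+0.55)·1500 + (-0.10)·1000 + (-0.15)·1100 = 560.000
  d_2 = (-0.30)·1500 + (+0.95)·1000 + (-0.20)·1100 = 280.000
  d_3 = (+0.00)·1500 + (-0.20)·1000 + (+1.00)·1100 = 900.000

d_1 = 560.000, d_2 = 280.000, d_3 = 900.000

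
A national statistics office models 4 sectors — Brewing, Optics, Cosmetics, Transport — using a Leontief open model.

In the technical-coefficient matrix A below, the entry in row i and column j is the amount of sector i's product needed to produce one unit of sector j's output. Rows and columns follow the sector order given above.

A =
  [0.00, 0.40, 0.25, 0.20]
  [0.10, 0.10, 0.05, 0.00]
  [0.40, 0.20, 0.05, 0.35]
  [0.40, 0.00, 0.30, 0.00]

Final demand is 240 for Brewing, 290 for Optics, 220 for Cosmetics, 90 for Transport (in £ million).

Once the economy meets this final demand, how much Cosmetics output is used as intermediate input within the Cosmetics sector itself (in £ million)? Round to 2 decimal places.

I − A =
  [   1.00    -0.40    -0.25    -0.20]
  [  -0.10     0.90    -0.05     0.00]
  [  -0.40    -0.20     0.95    -0.35]
  [  -0.40     0.00    -0.30     1.00]
Compute the cofactors C_ij = (−1)^(i+j)·(3×3 minor ij) of I−A; the adjugate is their transpose:
adj(I−A) = Cᵀ =
  [ 0.75050   0.40000   0.29900   0.25475]
  [ 0.11150   0.61000   0.07700   0.04925]
  [ 0.50600   0.40000   0.78800   0.37700]
  [ 0.45200   0.28000   0.35600   0.70400]
det(I−A) = Σ_j (I−A)_1j·C_1j = (1.00)(0.75050) + (-0.40)(0.11150) + (-0.25)(0.50600) + (-0.20)(0.45200) = 0.4890
(I − A)⁻¹ = adj(I−A) / det(I−A) ≈
  [   1.5348     0.8180     0.6115     0.5210]
  [   0.2280     1.2474     0.1575     0.1007]
  [   1.0348     0.8180     1.6115     0.7710]
  [   0.9243     0.5726     0.7280     1.4397]
First solve x = (I − A)⁻¹ d = adj(I−A)·d / det(I−A); in particular x_C = (0.50600·240 + 0.40000·290 + 0.78800·220 + 0.37700·90) / 0.4890 = 444.73 / 0.4890 ≈ 909.4683.
Intermediate flow from C to C: z_CC = a_CC · x_C = 0.05 × 444.73 / 0.4890 = 22.2365 / 0.4890 ≈ 45.47.

z_CC = 45.47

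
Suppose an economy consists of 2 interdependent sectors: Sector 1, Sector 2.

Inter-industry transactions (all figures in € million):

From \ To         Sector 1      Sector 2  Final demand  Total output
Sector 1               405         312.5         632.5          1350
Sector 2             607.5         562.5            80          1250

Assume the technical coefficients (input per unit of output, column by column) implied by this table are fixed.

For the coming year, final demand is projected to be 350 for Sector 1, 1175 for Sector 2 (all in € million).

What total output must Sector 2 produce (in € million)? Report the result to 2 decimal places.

Technical coefficients a_ij = z_ij / X_j:
  a_11 = 405/1350 = 0.30, a_21 = 607.5/1350 = 0.45
  a_12 = 312.5/1250 = 0.25, a_22 = 562.5/1250 = 0.45
I − A =
  [   0.70    -0.25]
  [  -0.45     0.55]
det(I−A) = (0.70)(0.55) − (-0.25)(-0.45) = 0.2725
adj(I−A) = [[0.55, 0.25], [0.45, 0.70]]
(I − A)⁻¹ = adj(I−A) / det(I−A) ≈
  [   2.0183     0.9174]
  [   1.6514     2.5688]
x = (I − A)⁻¹ d = adj(I−A)·d / det(I−A), with det(I−A) = 0.2725:
  x_1 = (0.55·350 + 0.25·1175) / 0.2725 = 486.25 / 0.2725 ≈ 1784.40
  x_2 = (0.45·350 + 0.70·1175) / 0.2725 = 980.00 / 0.2725 ≈ 3596.33

x_2 = 3596.33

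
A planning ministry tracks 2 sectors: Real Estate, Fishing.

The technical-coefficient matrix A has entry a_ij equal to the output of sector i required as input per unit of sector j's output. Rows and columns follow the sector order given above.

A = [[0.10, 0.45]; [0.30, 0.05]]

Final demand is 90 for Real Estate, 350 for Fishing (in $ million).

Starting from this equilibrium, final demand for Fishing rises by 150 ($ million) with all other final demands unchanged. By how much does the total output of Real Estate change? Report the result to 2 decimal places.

I − A =
  [   0.90    -0.45]
  [  -0.30     0.95]
det(I−A) = (0.90)(0.95) − (-0.45)(-0.30) = 0.7200
adj(I−A) = [[0.95, 0.45], [0.30, 0.90]]
(I − A)⁻¹ = adj(I−A) / det(I−A) ≈
  [   1.3194     0.6250]
  [   0.4167     1.2500]
Δx = (I − A)⁻¹ Δd with Δd having +150 in the Fishing component and 0 elsewhere.
So Δx_R = L_RF · (+150), where L_RF = adj(I−A)_RF / det(I−A) = 0.45 / 0.7200.
Δx_R = 0.45 × (+150) / 0.7200 = 67.50 / 0.7200 = 93.75.

Δx_R = 93.75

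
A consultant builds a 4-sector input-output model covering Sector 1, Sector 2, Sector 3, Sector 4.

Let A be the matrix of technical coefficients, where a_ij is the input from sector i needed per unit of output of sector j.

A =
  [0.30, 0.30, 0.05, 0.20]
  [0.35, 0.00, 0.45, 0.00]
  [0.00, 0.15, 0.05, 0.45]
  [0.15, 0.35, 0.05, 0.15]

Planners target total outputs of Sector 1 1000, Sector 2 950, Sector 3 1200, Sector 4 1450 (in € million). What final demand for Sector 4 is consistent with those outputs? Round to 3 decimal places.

d_4 = 690.000

I − A =
  [   0.70    -0.30    -0.05    -0.20]
  [  -0.35     1.00    -0.45     0.00]
  [   0.00    -0.15     0.95    -0.45]
  [  -0.15    -0.35    -0.05     0.85]
d = (I − A) x:
  d_1 = (+0.70)·1000 + (-0.30)·950 + (-0.05)·1200 + (-0.20)·1450 = 65.000
  d_2 = (-0.35)·1000 + (+1.00)·950 + (-0.45)·1200 + (+0.00)·1450 = 60.000
  d_3 = (+0.00)·1000 + (-0.15)·950 + (+0.95)·1200 + (-0.45)·1450 = 345.000
  d_4 = (-0.15)·1000 + (-0.35)·950 + (-0.05)·1200 + (+0.85)·1450 = 690.000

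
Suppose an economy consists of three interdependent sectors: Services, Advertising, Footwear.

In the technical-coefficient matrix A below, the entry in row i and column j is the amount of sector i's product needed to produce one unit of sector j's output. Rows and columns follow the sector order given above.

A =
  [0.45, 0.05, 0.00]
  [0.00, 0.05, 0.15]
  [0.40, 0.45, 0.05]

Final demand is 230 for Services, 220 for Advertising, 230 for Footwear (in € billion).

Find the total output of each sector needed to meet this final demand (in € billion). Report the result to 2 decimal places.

x_S = 447.62, x_A = 323.78, x_F = 583.95

I − A =
  [   0.55    -0.05     0.00]
  [   0.00     0.95    -0.15]
  [  -0.40    -0.45     0.95]
Cofactors of I−A, C_ij = (−1)^(i+j)·(minor ij) (rows/columns in the sector order above):
  C_11 = (0.95)(0.95) − (-0.15)(-0.45) = 0.8350
  C_12 = −[(0.00)(0.95) − (-0.15)(-0.40)] = 0.0600
  C_13 = (0.00)(-0.45) − (0.95)(-0.40) = 0.3800
  C_21 = −[(-0.05)(0.95) − (0.00)(-0.45)] = 0.0475
  C_22 = (0.55)(0.95) − (0.00)(-0.40) = 0.5225
  C_23 = −[(0.55)(-0.45) − (-0.05)(-0.40)] = 0.2675
  C_31 = (-0.05)(-0.15) − (0.00)(0.95) = 0.0075
  C_32 = −[(0.55)(-0.15) − (0.00)(0.00)] = 0.0825
  C_33 = (0.55)(0.95) − (-0.05)(0.00) = 0.5225
det(I−A) = Σ_j (I−A)_1j·C_1j = (0.55)(0.8350) + (-0.05)(0.0600) + (0.00)(0.3800) = 0.45625
adj(I−A) = Cᵀ =
  [ 0.8350   0.0475   0.0075]
  [ 0.0600   0.5225   0.0825]
  [ 0.3800   0.2675   0.5225]
(I − A)⁻¹ = adj(I−A) / det(I−A) ≈
  [   1.8301     0.1041     0.0164]
  [   0.1315     1.1452     0.1808]
  [   0.8329     0.5863     1.1452]
x = (I − A)⁻¹ d = adj(I−A)·d / det(I−A), with det(I−A) = 0.45625:
  x_S = (0.8350·230 + 0.0475·220 + 0.0075·230) / 0.45625 = 204.225 / 0.45625 ≈ 447.62
  x_A = (0.0600·230 + 0.5225·220 + 0.0825·230) / 0.45625 = 147.725 / 0.45625 ≈ 323.78
  x_F = (0.3800·230 + 0.2675·220 + 0.5225·230) / 0.45625 = 266.425 / 0.45625 ≈ 583.95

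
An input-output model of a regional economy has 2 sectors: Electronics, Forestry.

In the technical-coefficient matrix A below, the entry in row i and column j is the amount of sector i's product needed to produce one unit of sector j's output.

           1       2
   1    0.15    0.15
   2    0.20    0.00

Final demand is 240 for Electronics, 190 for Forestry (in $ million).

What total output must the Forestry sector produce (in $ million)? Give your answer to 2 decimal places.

I − A =
  [   0.85    -0.15]
  [  -0.20     1.00]
det(I−A) = (0.85)(1.00) − (-0.15)(-0.20) = 0.8200
adj(I−A) = [[1.00, 0.15], [0.20, 0.85]]
(I − A)⁻¹ = adj(I−A) / det(I−A) ≈
  [   1.2195     0.1829]
  [   0.2439     1.0366]
x = (I − A)⁻¹ d = adj(I−A)·d / det(I−A), with det(I−A) = 0.8200:
  x_1 = (1.00·240 + 0.15·190) / 0.8200 = 268.50 / 0.8200 ≈ 327.44
  x_2 = (0.20·240 + 0.85·190) / 0.8200 = 209.50 / 0.8200 ≈ 255.49

x_2 = 255.49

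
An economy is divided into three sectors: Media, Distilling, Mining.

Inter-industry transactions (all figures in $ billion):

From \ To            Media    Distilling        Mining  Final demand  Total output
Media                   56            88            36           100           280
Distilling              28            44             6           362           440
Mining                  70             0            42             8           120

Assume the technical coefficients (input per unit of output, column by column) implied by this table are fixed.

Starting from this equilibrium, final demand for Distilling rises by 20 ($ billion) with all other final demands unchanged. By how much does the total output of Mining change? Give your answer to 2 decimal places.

Δx_3 = 2.60

Technical coefficients a_ij = z_ij / X_j:
  a_11 = 56/280 = 0.20, a_21 = 28/280 = 0.10, a_31 = 70/280 = 0.25
  a_12 = 88/440 = 0.20, a_22 = 44/440 = 0.10, a_32 = 0/440 = 0.00
  a_13 = 36/120 = 0.30, a_23 = 6/120 = 0.05, a_33 = 42/120 = 0.35
I − A =
  [   0.80    -0.20    -0.30]
  [  -0.10     0.90    -0.05]
  [  -0.25     0.00     0.65]
Cofactors of I−A, C_ij = (−1)^(i+j)·(minor ij) (rows/columns in the sector order above):
  C_11 = (0.90)(0.65) − (-0.05)(0.00) = 0.5850
  C_12 = −[(-0.10)(0.65) − (-0.05)(-0.25)] = 0.0775
  C_13 = (-0.10)(0.00) − (0.90)(-0.25) = 0.2250
  C_21 = −[(-0.20)(0.65) − (-0.30)(0.00)] = 0.1300
  C_22 = (0.80)(0.65) − (-0.30)(-0.25) = 0.4450
  C_23 = −[(0.80)(0.00) − (-0.20)(-0.25)] = 0.0500
  C_31 = (-0.20)(-0.05) − (-0.30)(0.90) = 0.2800
  C_32 = −[(0.80)(-0.05) − (-0.30)(-0.10)] = 0.0700
  C_33 = (0.80)(0.90) − (-0.20)(-0.10) = 0.7000
det(I−A) = Σ_j (I−A)_1j·C_1j = (0.80)(0.5850) + (-0.20)(0.0775) + (-0.30)(0.2250) = 0.3850
adj(I−A) = Cᵀ =
  [ 0.5850   0.1300   0.2800]
  [ 0.0775   0.4450   0.0700]
  [ 0.2250   0.0500   0.7000]
(I − A)⁻¹ = adj(I−A) / det(I−A) ≈
  [   1.5195     0.3377     0.7273]
  [   0.2013     1.1558     0.1818]
  [   0.5844     0.1299     1.8182]
Δx = (I − A)⁻¹ Δd with Δd having +20 in the Distilling component and 0 elsewhere.
So Δx_3 = L_32 · (+20), where L_32 = adj(I−A)_32 / det(I−A) = 0.0500 / 0.3850.
Δx_3 = 0.0500 × (+20) / 0.3850 = 1.00 / 0.3850 ≈ 2.60.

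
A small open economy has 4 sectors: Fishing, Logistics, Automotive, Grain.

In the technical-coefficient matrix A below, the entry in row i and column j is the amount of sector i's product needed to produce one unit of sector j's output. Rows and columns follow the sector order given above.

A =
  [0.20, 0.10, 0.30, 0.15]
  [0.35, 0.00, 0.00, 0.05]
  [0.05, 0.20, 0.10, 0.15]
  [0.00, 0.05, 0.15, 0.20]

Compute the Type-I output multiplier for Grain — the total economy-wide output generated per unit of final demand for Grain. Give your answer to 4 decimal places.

I − A =
  [   0.80    -0.10    -0.30    -0.15]
  [  -0.35     1.00     0.00    -0.05]
  [  -0.05    -0.20     0.90    -0.15]
  [   0.00    -0.05    -0.15     0.80]
Compute the cofactors C_ij = (−1)^(i+j)·(3×3 minor ij) of I−A; the adjugate is their transpose:
adj(I−A) = Cᵀ =
  [ 0.693750   0.131250   0.262500   0.187500]
  [ 0.244500   0.544875   0.097875   0.098250]
  [ 0.098500   0.138375   0.607375   0.141000]
  [ 0.033750   0.060000   0.120000   0.652500]
det(I−A) = Σ_j (I−A)_1j·C_1j = (0.80)(0.693750) + (-0.10)(0.244500) + (-0.30)(0.098500) + (-0.15)(0.033750) = 0.4959375
(I − A)⁻¹ = adj(I−A) / det(I−A) ≈
  [   1.39887     0.26465     0.52930     0.37807]
  [   0.49301     1.09868     0.19735     0.19811]
  [   0.19861     0.27902     1.22470     0.28431]
  [   0.06805     0.12098     0.24197     1.31569]
The output multiplier for sector j is the column-j sum of the Leontief inverse (I − A)⁻¹ = adj(I−A) / det(I−A).
Column 4 of adj(I−A): (0.187500, 0.098250, 0.141000, 0.652500); det(I−A) = 0.4959375.
m_4 = (0.187500 + 0.098250 + 0.141000 + 0.652500) / 0.4959375 = 1.07925 / 0.4959375 ≈ 2.1762.

m_4 = 2.1762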